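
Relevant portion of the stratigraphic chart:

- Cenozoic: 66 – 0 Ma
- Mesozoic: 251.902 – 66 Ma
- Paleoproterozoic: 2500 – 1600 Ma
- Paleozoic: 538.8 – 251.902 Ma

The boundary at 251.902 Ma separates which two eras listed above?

Paleozoic and Mesozoic

The Paleozoic ends at 251.902 Ma and the Mesozoic begins at 251.902 Ma, so they share that boundary.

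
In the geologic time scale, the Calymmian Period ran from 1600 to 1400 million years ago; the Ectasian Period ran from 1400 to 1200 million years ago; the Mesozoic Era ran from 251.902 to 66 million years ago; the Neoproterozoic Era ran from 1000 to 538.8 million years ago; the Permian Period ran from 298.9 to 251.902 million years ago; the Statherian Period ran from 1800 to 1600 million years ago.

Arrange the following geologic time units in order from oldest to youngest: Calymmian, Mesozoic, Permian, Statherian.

Sorting by start age (descending Ma, since larger Ma = older): Statherian began 1800, Calymmian began 1600, Permian began 298.9, Mesozoic began 251.902.

Statherian → Calymmian → Permian → Mesozoic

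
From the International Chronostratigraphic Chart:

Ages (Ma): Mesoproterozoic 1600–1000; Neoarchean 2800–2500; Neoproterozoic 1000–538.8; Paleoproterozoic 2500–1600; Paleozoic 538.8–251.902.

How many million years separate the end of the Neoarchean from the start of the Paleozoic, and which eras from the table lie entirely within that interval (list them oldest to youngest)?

The Neoarchean closes at 2500 Ma and the Paleozoic opens at 538.8 Ma, so the interval is 2500 − 538.8 = 1961.2 Myr.
An era fits inside if it starts at or after 2500 Ma and ends at or before 538.8 Ma; oldest first that gives Paleoproterozoic, Mesoproterozoic, Neoproterozoic.

1961.2 million years; Paleoproterozoic, Mesoproterozoic, Neoproterozoic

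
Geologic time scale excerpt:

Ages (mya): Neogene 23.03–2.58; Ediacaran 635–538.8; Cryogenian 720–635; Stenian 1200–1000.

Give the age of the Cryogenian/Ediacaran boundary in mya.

635 mya

The Cryogenian ends and the Ediacaran begins at 635 mya.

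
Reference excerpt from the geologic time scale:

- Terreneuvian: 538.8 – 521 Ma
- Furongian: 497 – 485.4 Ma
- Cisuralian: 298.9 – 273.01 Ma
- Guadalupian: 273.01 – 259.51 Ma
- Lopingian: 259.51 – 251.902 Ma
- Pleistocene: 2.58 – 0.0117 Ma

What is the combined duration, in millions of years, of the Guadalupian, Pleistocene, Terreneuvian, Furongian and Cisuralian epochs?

71.3583 million years

Duration is start − end for each: (273.01 − 259.51) + (2.58 − 0.0117) + (538.8 − 521) + (497 − 485.4) + (298.9 − 273.01).
That is 13.5 + 2.5683 + 17.8 + 11.6 + 25.89, which totals 71.3583 million years.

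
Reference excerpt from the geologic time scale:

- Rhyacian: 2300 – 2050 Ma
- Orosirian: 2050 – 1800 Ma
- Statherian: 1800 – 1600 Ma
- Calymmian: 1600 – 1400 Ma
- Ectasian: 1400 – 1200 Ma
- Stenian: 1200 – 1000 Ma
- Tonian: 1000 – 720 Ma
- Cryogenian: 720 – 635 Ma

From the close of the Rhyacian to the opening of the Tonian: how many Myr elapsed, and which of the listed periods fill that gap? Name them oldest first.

1050 million years; Orosirian, Statherian, Calymmian, Ectasian, Stenian

The Rhyacian closes at 2050 Ma and the Tonian opens at 1000 Ma, so the interval is 2050 − 1000 = 1050 Myr.
A period fits inside if it starts at or after 2050 Ma and ends at or before 1000 Ma; oldest first that gives Orosirian, Statherian, Calymmian, Ectasian, Stenian.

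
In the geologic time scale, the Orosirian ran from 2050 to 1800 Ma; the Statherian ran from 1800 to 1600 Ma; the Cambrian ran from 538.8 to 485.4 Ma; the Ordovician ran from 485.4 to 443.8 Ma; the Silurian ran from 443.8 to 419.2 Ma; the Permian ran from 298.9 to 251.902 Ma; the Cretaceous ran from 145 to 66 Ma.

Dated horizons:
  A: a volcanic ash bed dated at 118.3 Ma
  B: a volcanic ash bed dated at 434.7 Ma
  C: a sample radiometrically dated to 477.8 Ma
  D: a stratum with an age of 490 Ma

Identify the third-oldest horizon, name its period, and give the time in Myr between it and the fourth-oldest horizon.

B, in the Silurian; 316.4 million years to A

Larger Ma means older, so oldest first: D 490 > C 477.8 > B 434.7 > A 118.3.
Counting 3 along gives B (434.7 Ma); the excerpt puts that inside the Silurian, 443.8–419.2 Ma.
Next in line is A (118.3 Ma), and 434.7 − 118.3 = 316.4 Myr.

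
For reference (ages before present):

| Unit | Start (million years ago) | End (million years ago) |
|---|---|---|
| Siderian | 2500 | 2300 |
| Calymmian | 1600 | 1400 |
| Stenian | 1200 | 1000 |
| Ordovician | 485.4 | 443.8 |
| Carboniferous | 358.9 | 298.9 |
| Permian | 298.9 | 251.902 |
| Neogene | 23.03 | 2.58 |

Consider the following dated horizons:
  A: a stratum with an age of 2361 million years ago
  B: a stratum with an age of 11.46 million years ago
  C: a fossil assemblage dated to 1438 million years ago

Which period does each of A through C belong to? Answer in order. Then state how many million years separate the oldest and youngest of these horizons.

Match each age against the start–end ranges in the excerpt: A = 2361 Ma → Siderian (2500–2300); B = 11.46 Ma → Neogene (23.03–2.58); C = 1438 Ma → Calymmian (1600–1400).
The largest age is 2361 Ma and the smallest is 11.46 Ma; their difference is 2349.54 Myr.

A — Siderian; B — Neogene; C — Calymmian; span 2349.54 million years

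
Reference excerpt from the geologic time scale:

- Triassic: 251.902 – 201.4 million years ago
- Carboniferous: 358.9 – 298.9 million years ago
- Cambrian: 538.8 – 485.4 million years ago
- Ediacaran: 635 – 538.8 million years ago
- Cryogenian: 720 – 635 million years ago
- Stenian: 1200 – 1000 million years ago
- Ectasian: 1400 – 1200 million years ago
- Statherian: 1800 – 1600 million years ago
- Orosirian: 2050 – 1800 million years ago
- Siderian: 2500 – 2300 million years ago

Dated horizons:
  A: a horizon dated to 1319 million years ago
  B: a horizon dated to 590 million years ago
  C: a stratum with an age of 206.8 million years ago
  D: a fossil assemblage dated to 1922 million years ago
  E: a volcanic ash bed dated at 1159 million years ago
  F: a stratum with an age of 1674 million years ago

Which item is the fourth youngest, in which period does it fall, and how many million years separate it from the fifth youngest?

Smaller Ma means younger, so youngest first: C 206.8 < B 590 < E 1159 < A 1319 < F 1674 < D 1922.
Counting 4 along gives A (1319 Ma); the excerpt puts that inside the Ectasian, 1400–1200 Ma.
Next in line is F (1674 Ma), and 1674 − 1319 = 355 Myr.

A, in the Ectasian; 355 million years to F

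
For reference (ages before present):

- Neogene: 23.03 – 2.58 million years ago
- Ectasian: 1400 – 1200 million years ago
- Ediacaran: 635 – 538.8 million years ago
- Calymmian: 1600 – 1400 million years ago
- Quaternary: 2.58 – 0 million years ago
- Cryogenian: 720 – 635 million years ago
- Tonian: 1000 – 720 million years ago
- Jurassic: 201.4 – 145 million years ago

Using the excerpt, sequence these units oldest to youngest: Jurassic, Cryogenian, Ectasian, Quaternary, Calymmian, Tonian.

Read off each span (Ma): Jurassic 201.4–145; Cryogenian 720–635; Ectasian 1400–1200; Quaternary 2.58–0; Calymmian 1600–1400; Tonian 1000–720.
Larger Ma is older, so oldest→youngest is Calymmian, Ectasian, Tonian, Cryogenian, Jurassic, Quaternary.

Calymmian → Ectasian → Tonian → Cryogenian → Jurassic → Quaternary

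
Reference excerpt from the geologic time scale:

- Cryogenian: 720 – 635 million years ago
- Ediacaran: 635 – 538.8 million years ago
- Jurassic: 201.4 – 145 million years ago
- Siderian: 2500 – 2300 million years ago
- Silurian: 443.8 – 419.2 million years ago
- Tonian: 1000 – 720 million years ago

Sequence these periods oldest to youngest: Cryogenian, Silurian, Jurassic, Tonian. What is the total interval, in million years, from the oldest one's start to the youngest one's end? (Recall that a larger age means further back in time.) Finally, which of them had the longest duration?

Tonian → Cryogenian → Silurian → Jurassic; total span 855 Myr; longest is Tonian

From the excerpt: Cryogenian 720–635; Silurian 443.8–419.2; Jurassic 201.4–145; Tonian 1000–720 (Ma).
Larger Ma is earlier, so the oldest is Tonian and the youngest is Jurassic; oldest to youngest: Tonian, Cryogenian, Silurian, Jurassic.
Oldest start 1000 minus youngest end 145 gives 855 Myr overall.
Individual lengths (start − end): Cryogenian 85; Silurian 24.6; Jurassic 56.4; Tonian 280. The largest is Tonian at 280 Myr.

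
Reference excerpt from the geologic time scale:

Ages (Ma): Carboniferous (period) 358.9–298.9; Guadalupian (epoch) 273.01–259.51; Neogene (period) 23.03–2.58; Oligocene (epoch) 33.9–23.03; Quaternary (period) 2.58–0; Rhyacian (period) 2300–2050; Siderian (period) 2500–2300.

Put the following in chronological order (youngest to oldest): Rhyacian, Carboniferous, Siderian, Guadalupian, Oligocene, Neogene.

Neogene, Oligocene, Guadalupian, Carboniferous, Rhyacian, Siderian

Read off each span (Ma): Rhyacian 2300–2050; Carboniferous 358.9–298.9; Siderian 2500–2300; Guadalupian 273.01–259.51; Oligocene 33.9–23.03; Neogene 23.03–2.58.
Larger Ma is older, so oldest→youngest is Siderian, Rhyacian, Carboniferous, Guadalupian, Oligocene, Neogene; reverse it for youngest→oldest.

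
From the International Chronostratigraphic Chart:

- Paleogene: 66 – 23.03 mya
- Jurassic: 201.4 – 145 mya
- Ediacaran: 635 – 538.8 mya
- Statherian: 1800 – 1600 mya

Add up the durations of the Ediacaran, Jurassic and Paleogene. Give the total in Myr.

195.57 million years

Each duration: Ediacaran = 96.2; Jurassic = 56.4; Paleogene = 42.97.
Sum: 96.2 + 56.4 + 42.97 = 195.57 Myr.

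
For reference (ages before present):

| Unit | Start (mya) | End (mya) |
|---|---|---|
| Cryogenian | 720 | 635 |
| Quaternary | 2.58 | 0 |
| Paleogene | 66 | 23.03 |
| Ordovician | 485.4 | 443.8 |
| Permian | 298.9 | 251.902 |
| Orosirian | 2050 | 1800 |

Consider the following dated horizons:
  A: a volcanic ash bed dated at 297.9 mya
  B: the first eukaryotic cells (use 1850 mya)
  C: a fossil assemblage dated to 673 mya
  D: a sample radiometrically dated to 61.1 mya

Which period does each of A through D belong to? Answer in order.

A: 297.9 Ma lies in 298.9–251.902 Ma, so Permian.
B: 1850 Ma lies in 2050–1800 Ma, so Orosirian.
C: 673 Ma lies in 720–635 Ma, so Cryogenian.
D: 61.1 Ma lies in 66–23.03 Ma, so Paleogene.

A — Permian; B — Orosirian; C — Cryogenian; D — Paleogene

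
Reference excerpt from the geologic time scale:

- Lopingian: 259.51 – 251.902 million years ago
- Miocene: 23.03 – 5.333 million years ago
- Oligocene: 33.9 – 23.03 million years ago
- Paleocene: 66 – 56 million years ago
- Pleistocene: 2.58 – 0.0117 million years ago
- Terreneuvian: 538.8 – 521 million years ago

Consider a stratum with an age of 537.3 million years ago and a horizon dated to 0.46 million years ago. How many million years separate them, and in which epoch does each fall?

Elapsed time: 537.3 − 0.46 = 536.84 Myr.
537.3 Ma lies within 538.8–521 Ma: Terreneuvian.
0.46 Ma lies within 2.58–0.0117 Ma: Pleistocene.

536.84 million years apart; the first in the Terreneuvian, the second in the Pleistocene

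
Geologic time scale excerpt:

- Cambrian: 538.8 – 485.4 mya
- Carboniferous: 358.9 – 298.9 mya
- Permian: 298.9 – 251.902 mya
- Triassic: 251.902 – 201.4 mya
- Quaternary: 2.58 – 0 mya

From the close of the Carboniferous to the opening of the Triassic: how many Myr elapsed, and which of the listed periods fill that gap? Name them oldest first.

46.998 million years; Permian

End of Carboniferous = 298.9 Ma; start of Triassic = 251.902 Ma.
Gap = 298.9 − 251.902 = 46.998 Myr.
Periods wholly inside 298.9–251.902 Ma: Permian (298.9–251.902).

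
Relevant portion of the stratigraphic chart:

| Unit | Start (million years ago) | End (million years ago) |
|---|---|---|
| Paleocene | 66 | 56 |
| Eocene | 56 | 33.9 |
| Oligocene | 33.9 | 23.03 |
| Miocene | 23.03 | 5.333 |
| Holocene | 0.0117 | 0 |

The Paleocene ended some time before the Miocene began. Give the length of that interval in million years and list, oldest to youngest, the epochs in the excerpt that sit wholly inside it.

End of Paleocene = 56 Ma; start of Miocene = 23.03 Ma.
Gap = 56 − 23.03 = 32.97 Myr.
Epochs wholly inside 56–23.03 Ma: Eocene (56–33.9), Oligocene (33.9–23.03).

32.97 million years; Eocene, Oligocene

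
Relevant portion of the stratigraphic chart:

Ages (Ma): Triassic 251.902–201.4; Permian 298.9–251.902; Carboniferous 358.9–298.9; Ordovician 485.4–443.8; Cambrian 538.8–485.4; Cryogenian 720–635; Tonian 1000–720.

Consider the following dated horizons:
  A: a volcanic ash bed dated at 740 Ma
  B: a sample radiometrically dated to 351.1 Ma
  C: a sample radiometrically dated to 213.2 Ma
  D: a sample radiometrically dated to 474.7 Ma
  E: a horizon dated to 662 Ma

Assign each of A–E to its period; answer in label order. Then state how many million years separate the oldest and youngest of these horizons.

A — Tonian; B — Carboniferous; C — Triassic; D — Ordovician; E — Cryogenian; span 526.8 million years

Match each age against the start–end ranges in the excerpt: A = 740 Ma → Tonian (1000–720); B = 351.1 Ma → Carboniferous (358.9–298.9); C = 213.2 Ma → Triassic (251.902–201.4); D = 474.7 Ma → Ordovician (485.4–443.8); E = 662 Ma → Cryogenian (720–635).
The largest age is 740 Ma and the smallest is 213.2 Ma; their difference is 526.8 Myr.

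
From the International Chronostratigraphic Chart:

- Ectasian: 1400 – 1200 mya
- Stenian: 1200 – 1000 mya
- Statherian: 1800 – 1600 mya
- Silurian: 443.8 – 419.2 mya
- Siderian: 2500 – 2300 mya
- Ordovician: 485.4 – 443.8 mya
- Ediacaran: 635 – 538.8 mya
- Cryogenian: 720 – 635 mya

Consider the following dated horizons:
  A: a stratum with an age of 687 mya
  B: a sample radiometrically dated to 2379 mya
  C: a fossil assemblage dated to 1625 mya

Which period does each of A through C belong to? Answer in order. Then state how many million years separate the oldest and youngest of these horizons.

A — Cryogenian; B — Siderian; C — Statherian; span 1692 million years

Match each age against the start–end ranges in the excerpt: A = 687 Ma → Cryogenian (720–635); B = 2379 Ma → Siderian (2500–2300); C = 1625 Ma → Statherian (1800–1600).
The largest age is 2379 Ma and the smallest is 687 Ma; their difference is 1692 Myr.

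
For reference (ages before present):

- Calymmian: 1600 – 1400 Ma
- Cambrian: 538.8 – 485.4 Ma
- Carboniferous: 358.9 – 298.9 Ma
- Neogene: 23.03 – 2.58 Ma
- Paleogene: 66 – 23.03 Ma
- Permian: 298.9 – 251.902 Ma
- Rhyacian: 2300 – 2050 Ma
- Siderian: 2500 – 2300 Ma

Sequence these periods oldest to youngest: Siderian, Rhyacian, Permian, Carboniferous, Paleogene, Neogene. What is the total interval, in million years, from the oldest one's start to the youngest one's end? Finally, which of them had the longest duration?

Siderian → Rhyacian → Carboniferous → Permian → Paleogene → Neogene; total span 2497.42 Myr; longest is Rhyacian

Start ages (Ma): Siderian 2500, Rhyacian 2300, Carboniferous 358.9, Permian 298.9, Paleogene 66, Neogene 23.03.
Ordered oldest to youngest: Siderian, Rhyacian, Carboniferous, Permian, Paleogene, Neogene.
Span = 2500 − 2.58 = 2497.42 Myr.
Durations: Siderian 200, Rhyacian 250, Carboniferous 60, Permian 46.998, Neogene 20.45, Paleogene 42.97 → longest is Rhyacian (250 Myr).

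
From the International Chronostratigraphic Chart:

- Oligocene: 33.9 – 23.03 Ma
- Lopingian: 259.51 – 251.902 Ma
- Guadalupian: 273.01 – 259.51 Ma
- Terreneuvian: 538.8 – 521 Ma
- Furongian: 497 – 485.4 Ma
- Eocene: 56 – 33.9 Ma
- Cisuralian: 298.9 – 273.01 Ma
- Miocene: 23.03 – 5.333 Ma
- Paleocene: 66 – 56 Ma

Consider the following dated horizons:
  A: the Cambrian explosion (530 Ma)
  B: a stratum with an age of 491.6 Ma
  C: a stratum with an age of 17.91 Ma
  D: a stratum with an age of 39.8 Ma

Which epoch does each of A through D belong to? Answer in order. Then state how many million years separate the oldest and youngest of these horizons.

A — Terreneuvian; B — Furongian; C — Miocene; D — Eocene; span 512.09 million years

Match each age against the start–end ranges in the excerpt: A = 530 Ma → Terreneuvian (538.8–521); B = 491.6 Ma → Furongian (497–485.4); C = 17.91 Ma → Miocene (23.03–5.333); D = 39.8 Ma → Eocene (56–33.9).
The largest age is 530 Ma and the smallest is 17.91 Ma; their difference is 512.09 Myr.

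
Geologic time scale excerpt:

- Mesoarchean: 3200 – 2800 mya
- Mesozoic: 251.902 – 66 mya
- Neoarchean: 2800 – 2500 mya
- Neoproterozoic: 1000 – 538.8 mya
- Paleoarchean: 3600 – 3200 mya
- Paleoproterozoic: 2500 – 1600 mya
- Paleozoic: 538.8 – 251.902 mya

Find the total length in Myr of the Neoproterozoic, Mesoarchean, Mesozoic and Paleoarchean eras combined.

1447.102 million years

Each duration: Neoproterozoic = 461.2; Mesoarchean = 400; Mesozoic = 185.902; Paleoarchean = 400.
Sum: 461.2 + 400 + 185.902 + 400 = 1447.102 Myr.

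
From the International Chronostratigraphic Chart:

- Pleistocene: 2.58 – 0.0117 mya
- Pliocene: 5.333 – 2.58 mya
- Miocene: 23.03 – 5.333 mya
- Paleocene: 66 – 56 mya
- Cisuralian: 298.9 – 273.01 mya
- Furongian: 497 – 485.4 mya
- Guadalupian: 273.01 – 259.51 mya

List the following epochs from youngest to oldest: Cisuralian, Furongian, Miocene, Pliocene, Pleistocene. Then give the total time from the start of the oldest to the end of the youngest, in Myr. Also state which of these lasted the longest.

From the excerpt: Cisuralian 298.9–273.01; Furongian 497–485.4; Miocene 23.03–5.333; Pliocene 5.333–2.58; Pleistocene 2.58–0.0117 (Ma).
Larger Ma is earlier, so the oldest is Furongian and the youngest is Pleistocene; youngest to oldest: Pleistocene, Pliocene, Miocene, Cisuralian, Furongian.
Oldest start 497 minus youngest end 0.0117 gives 496.9883 Myr overall.
Individual lengths (start − end): Furongian 11.6; Cisuralian 25.89; Pliocene 2.753; Pleistocene 2.5683; Miocene 17.697. The largest is Cisuralian at 25.89 Myr.

Pleistocene, Pliocene, Miocene, Cisuralian, Furongian; total span 496.9883 Myr; longest is Cisuralian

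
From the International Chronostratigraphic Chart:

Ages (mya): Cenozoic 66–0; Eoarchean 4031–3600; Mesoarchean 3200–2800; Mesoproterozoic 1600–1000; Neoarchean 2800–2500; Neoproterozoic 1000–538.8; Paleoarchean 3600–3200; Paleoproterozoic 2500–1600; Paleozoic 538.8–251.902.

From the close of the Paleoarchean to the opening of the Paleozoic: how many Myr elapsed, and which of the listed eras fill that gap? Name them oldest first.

2661.2 million years; Mesoarchean, Neoarchean, Paleoproterozoic, Mesoproterozoic, Neoproterozoic

End of Paleoarchean = 3200 Ma; start of Paleozoic = 538.8 Ma.
Gap = 3200 − 538.8 = 2661.2 Myr.
Eras wholly inside 3200–538.8 Ma: Mesoarchean (3200–2800), Neoarchean (2800–2500), Paleoproterozoic (2500–1600), Mesoproterozoic (1600–1000), Neoproterozoic (1000–538.8).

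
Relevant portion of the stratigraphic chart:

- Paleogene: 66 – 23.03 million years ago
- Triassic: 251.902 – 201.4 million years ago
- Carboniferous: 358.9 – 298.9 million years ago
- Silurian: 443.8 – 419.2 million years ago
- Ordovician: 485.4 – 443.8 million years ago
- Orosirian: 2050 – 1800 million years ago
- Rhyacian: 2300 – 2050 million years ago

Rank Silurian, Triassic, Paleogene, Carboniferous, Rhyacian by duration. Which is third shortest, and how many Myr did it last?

Start − end for each: Silurian 443.8 − 419.2 = 24.6; Triassic 251.902 − 201.4 = 50.502; Paleogene 66 − 23.03 = 42.97; Carboniferous 358.9 − 298.9 = 60; Rhyacian 2300 − 2050 = 250.
Ranking these from shortest: Silurian < Paleogene < Triassic < Carboniferous < Rhyacian.
Position 3 in that ranking is Triassic, which lasted 50.502 Myr.

Triassic, 50.502 million years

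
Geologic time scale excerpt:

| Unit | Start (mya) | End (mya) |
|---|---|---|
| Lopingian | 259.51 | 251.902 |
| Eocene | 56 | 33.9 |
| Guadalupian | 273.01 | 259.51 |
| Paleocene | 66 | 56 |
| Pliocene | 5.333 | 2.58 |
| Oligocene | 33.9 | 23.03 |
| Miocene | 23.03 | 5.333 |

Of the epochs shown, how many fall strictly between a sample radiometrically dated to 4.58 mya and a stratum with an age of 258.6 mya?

The older date is 258.6 Ma and the younger is 4.58 Ma.
Epochs with start < 258.6 and end > 4.58 Ma: Paleocene (66–56), Eocene (56–33.9), Oligocene (33.9–23.03), Miocene (23.03–5.333).
That is 4 complete epochs.

4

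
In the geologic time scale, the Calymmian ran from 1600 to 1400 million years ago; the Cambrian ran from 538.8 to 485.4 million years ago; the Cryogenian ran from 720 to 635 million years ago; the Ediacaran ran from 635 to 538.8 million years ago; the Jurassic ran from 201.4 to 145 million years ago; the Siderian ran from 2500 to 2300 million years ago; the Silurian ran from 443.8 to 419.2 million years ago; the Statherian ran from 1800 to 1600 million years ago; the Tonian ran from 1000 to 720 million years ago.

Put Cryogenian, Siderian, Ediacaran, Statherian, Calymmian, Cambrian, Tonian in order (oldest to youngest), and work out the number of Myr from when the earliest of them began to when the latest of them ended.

From the excerpt: Cryogenian 720–635; Siderian 2500–2300; Ediacaran 635–538.8; Statherian 1800–1600; Calymmian 1600–1400; Cambrian 538.8–485.4; Tonian 1000–720 (Ma).
Larger Ma is earlier, so the oldest is Siderian and the youngest is Cambrian; oldest to youngest: Siderian, Statherian, Calymmian, Tonian, Cryogenian, Ediacaran, Cambrian.
Oldest start 2500 minus youngest end 485.4 gives 2014.6 Myr overall.

Siderian → Statherian → Calymmian → Tonian → Cryogenian → Ediacaran → Cambrian; total span 2014.6 Myr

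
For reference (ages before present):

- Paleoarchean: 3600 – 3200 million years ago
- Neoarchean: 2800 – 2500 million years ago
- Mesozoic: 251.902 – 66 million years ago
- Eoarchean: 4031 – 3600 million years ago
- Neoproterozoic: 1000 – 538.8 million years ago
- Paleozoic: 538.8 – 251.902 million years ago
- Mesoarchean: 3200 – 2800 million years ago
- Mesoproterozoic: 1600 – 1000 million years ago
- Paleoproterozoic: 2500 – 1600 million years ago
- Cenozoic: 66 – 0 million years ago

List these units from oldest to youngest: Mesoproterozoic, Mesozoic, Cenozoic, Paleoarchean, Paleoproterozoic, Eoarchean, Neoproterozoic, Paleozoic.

Eoarchean, then Paleoarchean, then Paleoproterozoic, then Mesoproterozoic, then Neoproterozoic, then Paleozoic, then Mesozoic, then Cenozoic

The oldest of these is Eoarchean (starts 4031 Ma) and the youngest is Cenozoic (ends 0 Ma).
In between, by decreasing start age: Paleoarchean (3600), Paleoproterozoic (2500), Mesoproterozoic (1600), Neoproterozoic (1000), Paleozoic (538.8), Mesozoic (251.902).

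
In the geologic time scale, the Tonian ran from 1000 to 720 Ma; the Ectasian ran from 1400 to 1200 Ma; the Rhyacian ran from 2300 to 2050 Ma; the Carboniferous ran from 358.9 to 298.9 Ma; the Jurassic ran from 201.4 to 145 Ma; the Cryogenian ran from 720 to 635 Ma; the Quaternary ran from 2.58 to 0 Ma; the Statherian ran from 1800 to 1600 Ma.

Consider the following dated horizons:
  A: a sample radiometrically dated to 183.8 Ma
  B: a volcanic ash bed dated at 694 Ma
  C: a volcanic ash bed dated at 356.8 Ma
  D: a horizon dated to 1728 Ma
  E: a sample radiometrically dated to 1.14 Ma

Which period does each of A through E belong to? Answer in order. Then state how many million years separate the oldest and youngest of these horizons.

A: 183.8 Ma lies in 201.4–145 Ma, so Jurassic.
B: 694 Ma lies in 720–635 Ma, so Cryogenian.
C: 356.8 Ma lies in 358.9–298.9 Ma, so Carboniferous.
D: 1728 Ma lies in 1800–1600 Ma, so Statherian.
E: 1.14 Ma lies in 2.58–0 Ma, so Quaternary.
Oldest = 1728 Ma, youngest = 1.14 Ma → span 1726.86 Myr.

A — Jurassic; B — Cryogenian; C — Carboniferous; D — Statherian; E — Quaternary; span 1726.86 million years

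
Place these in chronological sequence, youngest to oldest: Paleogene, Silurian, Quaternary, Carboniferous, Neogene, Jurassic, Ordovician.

Quaternary, Neogene, Paleogene, Jurassic, Carboniferous, Silurian, Ordovician

Group by era (each group listed oldest first) — Paleozoic: Ordovician, Silurian, Carboniferous; Mesozoic: Jurassic; Cenozoic: Paleogene, Neogene, Quaternary. The eras run Paleozoic → Mesozoic → Cenozoic. Concatenating the groups in that era order and then reversing gives youngest to oldest.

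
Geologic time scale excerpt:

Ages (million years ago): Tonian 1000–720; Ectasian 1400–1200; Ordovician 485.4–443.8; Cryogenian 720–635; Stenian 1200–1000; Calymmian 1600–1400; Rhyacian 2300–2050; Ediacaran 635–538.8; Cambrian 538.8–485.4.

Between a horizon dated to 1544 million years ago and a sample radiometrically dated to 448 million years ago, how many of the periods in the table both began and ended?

6

1544 Ma sits inside the Calymmian (1600–1400) and 448 Ma inside the Ordovician (485.4–443.8); neither of those is wholly between the two dates.
The listed periods lying completely between them are Ectasian, Stenian, Tonian, Cryogenian, Ediacaran, Cambrian — 6 in all.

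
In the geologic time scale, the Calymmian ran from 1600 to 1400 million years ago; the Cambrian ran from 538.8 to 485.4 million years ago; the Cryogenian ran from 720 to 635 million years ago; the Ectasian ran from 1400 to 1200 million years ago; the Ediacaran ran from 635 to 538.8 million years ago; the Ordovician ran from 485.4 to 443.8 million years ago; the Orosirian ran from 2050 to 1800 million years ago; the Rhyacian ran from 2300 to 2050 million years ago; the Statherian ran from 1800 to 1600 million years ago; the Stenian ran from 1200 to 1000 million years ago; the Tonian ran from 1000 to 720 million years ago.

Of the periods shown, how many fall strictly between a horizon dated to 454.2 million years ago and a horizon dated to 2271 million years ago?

9

2271 Ma sits inside the Rhyacian (2300–2050) and 454.2 Ma inside the Ordovician (485.4–443.8); neither of those is wholly between the two dates.
The listed periods lying completely between them are Orosirian, Statherian, Calymmian, Ectasian, Stenian, Tonian, Cryogenian, Ediacaran, Cambrian — 9 in all.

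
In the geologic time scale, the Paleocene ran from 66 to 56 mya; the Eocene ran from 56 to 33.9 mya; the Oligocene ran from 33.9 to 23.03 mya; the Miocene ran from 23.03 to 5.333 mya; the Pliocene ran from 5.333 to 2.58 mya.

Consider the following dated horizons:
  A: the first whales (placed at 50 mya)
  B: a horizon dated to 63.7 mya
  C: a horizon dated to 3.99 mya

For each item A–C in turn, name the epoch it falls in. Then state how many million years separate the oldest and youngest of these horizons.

A — Eocene; B — Paleocene; C — Pliocene; span 59.71 million years

A: 50 Ma lies in 56–33.9 Ma, so Eocene.
B: 63.7 Ma lies in 66–56 Ma, so Paleocene.
C: 3.99 Ma lies in 5.333–2.58 Ma, so Pliocene.
Oldest = 63.7 Ma, youngest = 3.99 Ma → span 59.71 Myr.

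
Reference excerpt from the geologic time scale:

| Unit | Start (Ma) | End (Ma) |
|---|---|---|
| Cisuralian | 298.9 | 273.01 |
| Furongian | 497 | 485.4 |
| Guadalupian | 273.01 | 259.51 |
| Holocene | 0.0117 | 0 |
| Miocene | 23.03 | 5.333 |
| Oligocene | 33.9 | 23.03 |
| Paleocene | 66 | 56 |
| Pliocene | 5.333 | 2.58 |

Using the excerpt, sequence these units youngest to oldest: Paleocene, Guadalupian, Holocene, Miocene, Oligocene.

Holocene, then Miocene, then Oligocene, then Paleocene, then Guadalupian

Read off each span (Ma): Paleocene 66–56; Guadalupian 273.01–259.51; Holocene 0.0117–0; Miocene 23.03–5.333; Oligocene 33.9–23.03.
Larger Ma is older, so oldest→youngest is Guadalupian, Paleocene, Oligocene, Miocene, Holocene; reverse it for youngest→oldest.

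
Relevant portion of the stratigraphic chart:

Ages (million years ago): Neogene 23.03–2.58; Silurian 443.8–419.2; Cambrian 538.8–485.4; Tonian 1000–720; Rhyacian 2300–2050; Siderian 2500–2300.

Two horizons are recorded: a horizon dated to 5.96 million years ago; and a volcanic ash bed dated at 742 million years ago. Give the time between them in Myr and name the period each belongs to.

Elapsed time: 742 − 5.96 = 736.04 Myr.
5.96 Ma lies within 23.03–2.58 Ma: Neogene.
742 Ma lies within 1000–720 Ma: Tonian.

736.04 million years apart; the first in the Neogene, the second in the Tonian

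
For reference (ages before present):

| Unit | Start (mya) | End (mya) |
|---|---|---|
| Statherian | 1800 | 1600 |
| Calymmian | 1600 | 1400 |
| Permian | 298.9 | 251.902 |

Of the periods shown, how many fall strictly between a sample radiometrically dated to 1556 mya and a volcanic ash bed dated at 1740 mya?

Checking each listed span, none has both start < 1740 Ma and end > 1556 Ma — every period straddles one of the two dates or lies outside them — so the count is 0.

0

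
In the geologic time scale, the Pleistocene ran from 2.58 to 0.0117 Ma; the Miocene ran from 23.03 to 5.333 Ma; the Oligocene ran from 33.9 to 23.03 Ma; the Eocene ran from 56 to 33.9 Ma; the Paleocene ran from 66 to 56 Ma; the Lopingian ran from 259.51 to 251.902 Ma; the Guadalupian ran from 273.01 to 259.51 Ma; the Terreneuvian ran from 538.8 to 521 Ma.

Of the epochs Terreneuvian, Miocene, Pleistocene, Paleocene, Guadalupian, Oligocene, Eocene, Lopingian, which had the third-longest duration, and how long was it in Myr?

Miocene, 17.697 million years

Durations: Terreneuvian 17.8; Miocene 17.697; Pleistocene 2.5683; Paleocene 10; Guadalupian 13.5; Oligocene 10.87; Eocene 22.1; Lopingian 7.608 Myr.
Sorted longest-first: Eocene (22.1), Terreneuvian (17.8), Miocene (17.697), Guadalupian (13.5), Oligocene (10.87), Paleocene (10), Lopingian (7.608), Pleistocene (2.5683).
The third longest is Miocene at 17.697 Myr.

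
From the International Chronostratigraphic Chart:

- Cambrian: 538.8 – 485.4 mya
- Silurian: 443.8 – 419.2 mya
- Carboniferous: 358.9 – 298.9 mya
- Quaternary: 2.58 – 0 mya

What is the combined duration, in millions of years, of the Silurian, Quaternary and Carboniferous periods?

Duration is start − end for each: (443.8 − 419.2) + (2.58 − 0) + (358.9 − 298.9).
That is 24.6 + 2.58 + 60, which totals 87.18 million years.

87.18 million years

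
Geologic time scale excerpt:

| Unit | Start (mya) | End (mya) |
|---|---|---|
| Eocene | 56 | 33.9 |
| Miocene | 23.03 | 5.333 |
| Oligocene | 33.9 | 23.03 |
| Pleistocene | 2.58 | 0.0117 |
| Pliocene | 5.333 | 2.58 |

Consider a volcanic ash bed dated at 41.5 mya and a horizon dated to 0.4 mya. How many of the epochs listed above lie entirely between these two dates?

3

The older date is 41.5 Ma and the younger is 0.4 Ma.
Epochs with start < 41.5 and end > 0.4 Ma: Oligocene (33.9–23.03), Miocene (23.03–5.333), Pliocene (5.333–2.58).
That is 3 complete epochs.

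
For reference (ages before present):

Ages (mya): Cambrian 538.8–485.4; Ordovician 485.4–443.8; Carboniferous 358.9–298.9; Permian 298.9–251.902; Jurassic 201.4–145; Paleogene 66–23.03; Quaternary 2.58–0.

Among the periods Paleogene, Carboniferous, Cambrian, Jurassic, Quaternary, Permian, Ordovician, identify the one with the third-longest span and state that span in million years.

Start − end for each: Paleogene 66 − 23.03 = 42.97; Carboniferous 358.9 − 298.9 = 60; Cambrian 538.8 − 485.4 = 53.4; Jurassic 201.4 − 145 = 56.4; Quaternary 2.58 − 0 = 2.58; Permian 298.9 − 251.902 = 46.998; Ordovician 485.4 − 443.8 = 41.6.
Ranking these from longest: Carboniferous > Jurassic > Cambrian > Permian > Paleogene > Ordovician > Quaternary.
Position 3 in that ranking is Cambrian, which lasted 53.4 Myr.

Cambrian, 53.4 million years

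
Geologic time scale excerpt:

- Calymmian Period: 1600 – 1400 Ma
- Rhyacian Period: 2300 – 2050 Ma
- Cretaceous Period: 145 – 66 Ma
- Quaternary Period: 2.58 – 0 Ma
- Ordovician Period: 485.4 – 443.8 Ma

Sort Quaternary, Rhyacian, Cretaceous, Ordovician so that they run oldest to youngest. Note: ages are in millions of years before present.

Rhyacian, Ordovician, Cretaceous, Quaternary

Read off each span (Ma): Quaternary 2.58–0; Rhyacian 2300–2050; Cretaceous 145–66; Ordovician 485.4–443.8.
Larger Ma is older, so oldest→youngest is Rhyacian, Ordovician, Cretaceous, Quaternary.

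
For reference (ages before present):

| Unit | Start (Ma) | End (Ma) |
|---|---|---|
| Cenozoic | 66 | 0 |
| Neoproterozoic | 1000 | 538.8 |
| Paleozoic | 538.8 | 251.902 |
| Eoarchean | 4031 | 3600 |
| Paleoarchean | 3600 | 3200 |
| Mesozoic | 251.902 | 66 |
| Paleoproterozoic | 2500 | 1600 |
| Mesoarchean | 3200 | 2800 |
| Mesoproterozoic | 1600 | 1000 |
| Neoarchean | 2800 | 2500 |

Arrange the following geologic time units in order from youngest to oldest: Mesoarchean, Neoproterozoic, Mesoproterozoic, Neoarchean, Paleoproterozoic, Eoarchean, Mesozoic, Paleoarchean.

The oldest of these is Eoarchean (starts 4031 Ma) and the youngest is Mesozoic (ends 66 Ma).
In between, by decreasing start age: Paleoarchean (3600), Mesoarchean (3200), Neoarchean (2800), Paleoproterozoic (2500), Mesoproterozoic (1600), Neoproterozoic (1000).
Listing youngest first means reversing that sequence.

Mesozoic, Neoproterozoic, Mesoproterozoic, Paleoproterozoic, Neoarchean, Mesoarchean, Paleoarchean, Eoarchean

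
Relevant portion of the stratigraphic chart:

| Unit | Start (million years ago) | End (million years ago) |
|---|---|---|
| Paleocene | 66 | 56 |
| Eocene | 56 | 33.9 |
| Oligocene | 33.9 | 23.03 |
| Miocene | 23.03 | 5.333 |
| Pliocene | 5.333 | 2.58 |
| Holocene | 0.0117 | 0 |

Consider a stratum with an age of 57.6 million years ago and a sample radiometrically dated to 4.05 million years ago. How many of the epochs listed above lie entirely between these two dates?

The older date is 57.6 Ma and the younger is 4.05 Ma.
Epochs with start < 57.6 and end > 4.05 Ma: Eocene (56–33.9), Oligocene (33.9–23.03), Miocene (23.03–5.333).
That is 3 complete epochs.

3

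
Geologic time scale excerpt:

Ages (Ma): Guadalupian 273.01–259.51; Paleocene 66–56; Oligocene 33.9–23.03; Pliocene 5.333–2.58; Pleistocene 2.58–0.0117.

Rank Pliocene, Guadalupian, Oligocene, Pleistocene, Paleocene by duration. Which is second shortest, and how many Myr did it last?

Pliocene, 2.753 million years

Durations: Pliocene 2.753; Guadalupian 13.5; Oligocene 10.87; Pleistocene 2.5683; Paleocene 10 Myr.
Sorted shortest-first: Pleistocene (2.5683), Pliocene (2.753), Paleocene (10), Oligocene (10.87), Guadalupian (13.5).
The second shortest is Pliocene at 2.753 Myr.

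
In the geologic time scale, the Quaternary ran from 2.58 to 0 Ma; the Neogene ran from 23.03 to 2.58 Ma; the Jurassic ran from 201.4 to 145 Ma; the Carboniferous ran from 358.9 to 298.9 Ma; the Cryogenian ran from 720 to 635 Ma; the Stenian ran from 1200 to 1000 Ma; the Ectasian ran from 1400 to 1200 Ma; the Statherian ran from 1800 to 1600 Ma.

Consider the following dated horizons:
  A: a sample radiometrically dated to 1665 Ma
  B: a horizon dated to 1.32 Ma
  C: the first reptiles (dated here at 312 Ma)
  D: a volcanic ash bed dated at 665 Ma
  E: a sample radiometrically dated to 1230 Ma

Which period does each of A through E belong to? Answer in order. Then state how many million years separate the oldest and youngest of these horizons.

A — Statherian; B — Quaternary; C — Carboniferous; D — Cryogenian; E — Ectasian; span 1663.68 million years

Match each age against the start–end ranges in the excerpt: A = 1665 Ma → Statherian (1800–1600); B = 1.32 Ma → Quaternary (2.58–0); C = 312 Ma → Carboniferous (358.9–298.9); D = 665 Ma → Cryogenian (720–635); E = 1230 Ma → Ectasian (1400–1200).
The largest age is 1665 Ma and the smallest is 1.32 Ma; their difference is 1663.68 Myr.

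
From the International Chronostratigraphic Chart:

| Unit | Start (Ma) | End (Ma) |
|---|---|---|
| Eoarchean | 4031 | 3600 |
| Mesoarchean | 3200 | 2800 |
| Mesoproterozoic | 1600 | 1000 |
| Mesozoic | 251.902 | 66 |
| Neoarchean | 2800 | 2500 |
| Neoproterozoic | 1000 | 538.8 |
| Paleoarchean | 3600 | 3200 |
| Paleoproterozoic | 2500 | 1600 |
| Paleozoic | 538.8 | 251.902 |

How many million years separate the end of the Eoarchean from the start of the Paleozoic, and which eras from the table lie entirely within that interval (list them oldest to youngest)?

3061.2 million years; Paleoarchean, Mesoarchean, Neoarchean, Paleoproterozoic, Mesoproterozoic, Neoproterozoic

End of Eoarchean = 3600 Ma; start of Paleozoic = 538.8 Ma.
Gap = 3600 − 538.8 = 3061.2 Myr.
Eras wholly inside 3600–538.8 Ma: Paleoarchean (3600–3200), Mesoarchean (3200–2800), Neoarchean (2800–2500), Paleoproterozoic (2500–1600), Mesoproterozoic (1600–1000), Neoproterozoic (1000–538.8).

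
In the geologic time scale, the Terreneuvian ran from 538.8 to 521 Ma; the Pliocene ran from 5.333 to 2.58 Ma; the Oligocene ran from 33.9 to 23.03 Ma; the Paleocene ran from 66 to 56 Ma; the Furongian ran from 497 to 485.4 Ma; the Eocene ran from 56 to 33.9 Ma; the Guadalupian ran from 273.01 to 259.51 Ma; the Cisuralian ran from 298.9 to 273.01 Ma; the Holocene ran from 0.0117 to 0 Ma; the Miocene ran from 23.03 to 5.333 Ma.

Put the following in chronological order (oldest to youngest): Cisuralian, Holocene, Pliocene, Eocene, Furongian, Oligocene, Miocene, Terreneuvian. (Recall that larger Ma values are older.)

Terreneuvian, Furongian, Cisuralian, Eocene, Oligocene, Miocene, Pliocene, Holocene

The oldest of these is Terreneuvian (starts 538.8 Ma) and the youngest is Holocene (ends 0 Ma).
In between, by decreasing start age: Furongian (497), Cisuralian (298.9), Eocene (56), Oligocene (33.9), Miocene (23.03), Pliocene (5.333).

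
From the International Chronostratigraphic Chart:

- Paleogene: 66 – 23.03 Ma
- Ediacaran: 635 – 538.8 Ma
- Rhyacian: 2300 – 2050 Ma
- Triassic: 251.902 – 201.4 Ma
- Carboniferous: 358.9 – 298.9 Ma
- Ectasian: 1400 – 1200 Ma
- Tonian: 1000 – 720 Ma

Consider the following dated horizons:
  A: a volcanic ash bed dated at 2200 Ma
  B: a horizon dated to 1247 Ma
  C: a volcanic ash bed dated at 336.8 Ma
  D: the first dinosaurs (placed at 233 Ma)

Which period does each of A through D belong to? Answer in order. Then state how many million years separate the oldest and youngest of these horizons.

A — Rhyacian; B — Ectasian; C — Carboniferous; D — Triassic; span 1967 million years

Match each age against the start–end ranges in the excerpt: A = 2200 Ma → Rhyacian (2300–2050); B = 1247 Ma → Ectasian (1400–1200); C = 336.8 Ma → Carboniferous (358.9–298.9); D = 233 Ma → Triassic (251.902–201.4).
The largest age is 2200 Ma and the smallest is 233 Ma; their difference is 1967 Myr.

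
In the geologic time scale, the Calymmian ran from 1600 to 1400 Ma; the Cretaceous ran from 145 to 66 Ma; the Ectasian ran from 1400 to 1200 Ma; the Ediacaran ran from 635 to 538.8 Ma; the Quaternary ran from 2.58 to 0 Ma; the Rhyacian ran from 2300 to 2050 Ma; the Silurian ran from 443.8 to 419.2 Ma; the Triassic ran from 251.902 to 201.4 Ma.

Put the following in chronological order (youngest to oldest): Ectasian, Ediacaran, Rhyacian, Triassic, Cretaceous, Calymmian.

Cretaceous, Triassic, Ediacaran, Ectasian, Calymmian, Rhyacian

Read off each span (Ma): Ectasian 1400–1200; Ediacaran 635–538.8; Rhyacian 2300–2050; Triassic 251.902–201.4; Cretaceous 145–66; Calymmian 1600–1400.
Larger Ma is older, so oldest→youngest is Rhyacian, Calymmian, Ectasian, Ediacaran, Triassic, Cretaceous; reverse it for youngest→oldest.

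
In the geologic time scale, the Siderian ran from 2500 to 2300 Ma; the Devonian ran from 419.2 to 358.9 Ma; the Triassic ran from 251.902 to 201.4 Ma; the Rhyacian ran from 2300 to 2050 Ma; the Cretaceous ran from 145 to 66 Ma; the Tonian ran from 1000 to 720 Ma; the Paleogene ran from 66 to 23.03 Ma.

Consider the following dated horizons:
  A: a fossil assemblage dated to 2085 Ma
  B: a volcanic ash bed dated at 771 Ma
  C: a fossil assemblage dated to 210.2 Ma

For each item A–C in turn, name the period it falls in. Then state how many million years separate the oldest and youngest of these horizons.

Match each age against the start–end ranges in the excerpt: A = 2085 Ma → Rhyacian (2300–2050); B = 771 Ma → Tonian (1000–720); C = 210.2 Ma → Triassic (251.902–201.4).
The largest age is 2085 Ma and the smallest is 210.2 Ma; their difference is 1874.8 Myr.

A — Rhyacian; B — Tonian; C — Triassic; span 1874.8 million years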